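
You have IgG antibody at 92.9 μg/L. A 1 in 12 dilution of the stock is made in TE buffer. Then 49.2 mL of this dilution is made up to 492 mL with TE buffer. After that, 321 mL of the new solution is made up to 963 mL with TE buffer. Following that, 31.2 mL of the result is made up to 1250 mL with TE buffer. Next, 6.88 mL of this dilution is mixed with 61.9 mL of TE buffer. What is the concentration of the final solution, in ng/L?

0.644 ng/L

Overall dilution factor = 12 × 10 × 3 × 40.06 × 9.997 = 1.44 × 10⁵.
92.9 μg/L / 1.44 × 10⁵ = 6.44 × 10⁻⁴ μg/L = 0.644 ng/L.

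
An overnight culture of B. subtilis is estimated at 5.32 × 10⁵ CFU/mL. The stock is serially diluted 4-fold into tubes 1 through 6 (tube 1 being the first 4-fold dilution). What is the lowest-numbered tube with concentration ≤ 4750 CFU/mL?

tube 4

Tube n has concentration 5.32 × 10⁵ CFU/mL / 4ⁿ.
Need 4ⁿ ≥ 5.32 × 10⁵ CFU/mL / 4750 CFU/mL = 112, so n ≥ 3.40.
First such tube: n = 4.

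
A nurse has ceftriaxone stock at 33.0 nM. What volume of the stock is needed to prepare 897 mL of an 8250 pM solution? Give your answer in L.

8250 pM = 8.25 nM.
V₁ = C₂V₂/C₁ = 8.25 × 897 / 33.0 = 224 mL = 0.224 L.

0.224 L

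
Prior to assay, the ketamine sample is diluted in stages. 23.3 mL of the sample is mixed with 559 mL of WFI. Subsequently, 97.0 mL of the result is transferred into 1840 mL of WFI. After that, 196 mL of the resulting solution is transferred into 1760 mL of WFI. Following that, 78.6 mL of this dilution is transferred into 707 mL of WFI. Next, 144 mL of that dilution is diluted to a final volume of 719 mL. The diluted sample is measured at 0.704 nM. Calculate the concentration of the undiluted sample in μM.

175 μM

Overall dilution factor = 24.99 × 19.97 × 9.980 × 9.995 × 4.993 = 2.49 × 10⁵.
Original = 0.704 nM × 2.49 × 10⁵ = 1.75 × 10⁵ nM = 175 μM.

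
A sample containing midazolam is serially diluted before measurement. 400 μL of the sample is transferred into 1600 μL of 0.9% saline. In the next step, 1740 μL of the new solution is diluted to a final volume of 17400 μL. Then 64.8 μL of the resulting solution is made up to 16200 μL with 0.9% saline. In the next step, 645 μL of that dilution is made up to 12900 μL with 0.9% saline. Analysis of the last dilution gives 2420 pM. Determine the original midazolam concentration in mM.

Overall dilution factor = 5 × 10 × 250 × 20 = 2.50 × 10⁵.
Original = 2420 pM × 2.50 × 10⁵ = 6.05 × 10⁸ pM = 0.605 mM.

0.605 mM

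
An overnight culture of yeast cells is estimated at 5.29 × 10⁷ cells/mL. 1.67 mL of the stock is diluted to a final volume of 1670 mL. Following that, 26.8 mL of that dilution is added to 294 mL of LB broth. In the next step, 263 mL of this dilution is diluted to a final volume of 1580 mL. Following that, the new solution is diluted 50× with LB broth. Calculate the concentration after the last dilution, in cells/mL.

Overall dilution factor = 1000 × 11.97 × 6.008 × 50 = 3.60 × 10⁶.
5.29 × 10⁷ cells/mL / 3.60 × 10⁶ = 14.7 cells/mL.

14.7 cells/mL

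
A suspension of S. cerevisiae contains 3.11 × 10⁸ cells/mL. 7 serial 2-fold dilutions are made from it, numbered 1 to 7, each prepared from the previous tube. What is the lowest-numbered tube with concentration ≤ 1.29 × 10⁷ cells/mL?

Tube n has concentration 3.11 × 10⁸ cells/mL / 2ⁿ.
Need 2ⁿ ≥ 3.11 × 10⁸ cells/mL / 1.29 × 10⁷ cells/mL = 24.1, so n ≥ 4.59.
First such tube: n = 5.

tube 5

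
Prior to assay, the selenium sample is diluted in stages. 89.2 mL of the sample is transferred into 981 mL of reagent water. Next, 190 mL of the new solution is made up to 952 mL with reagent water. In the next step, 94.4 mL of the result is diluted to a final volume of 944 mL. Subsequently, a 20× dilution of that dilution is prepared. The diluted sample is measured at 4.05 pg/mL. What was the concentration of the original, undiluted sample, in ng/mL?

48.7 ng/mL

Overall dilution factor = 12.00 × 5.011 × 10 × 20 = 1.20 × 10⁴.
Original = 4.05 pg/mL × 1.20 × 10⁴ = 4.87 × 10⁴ pg/mL = 48.7 ng/mL.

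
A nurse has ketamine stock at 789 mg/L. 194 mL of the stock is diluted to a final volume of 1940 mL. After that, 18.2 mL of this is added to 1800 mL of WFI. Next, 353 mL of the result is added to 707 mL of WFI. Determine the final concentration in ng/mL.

263 ng/mL

Overall dilution factor = 10 × 99.90 × 3.003 = 3000.
789 mg/L / 3000 = 0.263 mg/L = 263 ng/mL.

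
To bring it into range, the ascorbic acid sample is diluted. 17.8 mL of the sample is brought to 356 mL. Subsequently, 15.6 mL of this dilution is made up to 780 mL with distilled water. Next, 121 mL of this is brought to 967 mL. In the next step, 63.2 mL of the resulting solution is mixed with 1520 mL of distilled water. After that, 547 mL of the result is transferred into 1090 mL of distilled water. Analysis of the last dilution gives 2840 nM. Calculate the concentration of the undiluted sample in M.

Overall dilution factor = 20 × 50 × 7.992 × 25.05 × 2.993 = 5.99 × 10⁵.
Original = 2840 nM × 5.99 × 10⁵ = 1.70 × 10⁹ nM = 1.70 M.

1.70 M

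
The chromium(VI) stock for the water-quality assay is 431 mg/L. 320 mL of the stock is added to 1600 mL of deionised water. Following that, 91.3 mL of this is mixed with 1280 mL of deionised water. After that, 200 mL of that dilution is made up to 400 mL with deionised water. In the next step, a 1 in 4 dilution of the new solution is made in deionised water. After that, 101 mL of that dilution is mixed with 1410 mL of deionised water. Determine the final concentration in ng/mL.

40.0 ng/mL

Overall dilution factor = 6 × 15.02 × 2 × 4 × 14.96 = 1.08 × 10⁴.
431 mg/L / 1.08 × 10⁴ = 0.0400 mg/L = 40.0 ng/mL.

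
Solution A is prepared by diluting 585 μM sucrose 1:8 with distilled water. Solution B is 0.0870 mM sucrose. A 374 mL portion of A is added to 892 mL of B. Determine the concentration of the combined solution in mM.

C_A = 585 μM / 8 = 73.1 μM.
C_B = 0.0870 mM = 87.0 μM.
C_mix = (C_A·V_A + C_B·V_B)/(V_A + V_B) = (73.1×374 + 87.0×892) / 1266 = 82.9 μM = 0.0829 mM.

0.0829 mM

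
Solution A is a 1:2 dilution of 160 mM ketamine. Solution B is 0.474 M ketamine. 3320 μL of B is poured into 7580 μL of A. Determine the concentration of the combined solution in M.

0.200 M

C_A = 160 mM / 2 = 80.0 mM.
C_B = 0.474 M = 474 mM.
C_mix = (C_A·V_A + C_B·V_B)/(V_A + V_B) = (80.0×7580 + 474×3320) / 10900 = 200 mM = 0.200 M.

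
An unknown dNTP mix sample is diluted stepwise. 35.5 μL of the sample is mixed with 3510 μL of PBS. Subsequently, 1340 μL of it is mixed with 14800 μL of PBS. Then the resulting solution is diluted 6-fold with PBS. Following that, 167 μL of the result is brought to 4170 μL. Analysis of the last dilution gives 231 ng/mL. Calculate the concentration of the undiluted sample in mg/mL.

Overall dilution factor = 99.87 × 12.04 × 6 × 24.97 = 1.80 × 10⁵.
Original = 231 ng/mL × 1.80 × 10⁵ = 4.16 × 10⁷ ng/mL = 41.6 mg/mL.

41.6 mg/mL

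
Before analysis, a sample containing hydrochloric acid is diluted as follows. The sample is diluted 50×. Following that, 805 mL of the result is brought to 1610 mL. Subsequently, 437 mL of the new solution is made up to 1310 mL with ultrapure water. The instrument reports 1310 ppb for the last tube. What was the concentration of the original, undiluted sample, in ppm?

Overall dilution factor = 50 × 2 × 2.998 = 300.
Original = 1310 ppb × 300 = 3.93 × 10⁵ ppb = 393 ppm.

393 ppm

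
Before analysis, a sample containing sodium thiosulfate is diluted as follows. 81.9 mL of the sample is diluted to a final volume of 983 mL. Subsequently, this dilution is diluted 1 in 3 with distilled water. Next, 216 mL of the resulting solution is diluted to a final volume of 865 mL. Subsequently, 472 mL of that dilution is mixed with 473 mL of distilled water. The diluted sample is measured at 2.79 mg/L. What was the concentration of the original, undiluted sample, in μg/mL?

Overall dilution factor = 12.00 × 3 × 4.005 × 2.002 = 289.
Original = 2.79 mg/L × 289 = 805 mg/L = 805 μg/mL.

805 μg/mL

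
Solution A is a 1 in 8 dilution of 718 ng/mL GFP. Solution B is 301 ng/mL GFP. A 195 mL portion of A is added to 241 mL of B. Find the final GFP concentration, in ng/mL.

C_A = 718 ng/mL / 8 = 89.8 ng/mL.
C_mix = (C_A·V_A + C_B·V_B)/(V_A + V_B) = (89.8×195 + 301×241) / 436.0 = 207 ng/mL.

207 ng/mL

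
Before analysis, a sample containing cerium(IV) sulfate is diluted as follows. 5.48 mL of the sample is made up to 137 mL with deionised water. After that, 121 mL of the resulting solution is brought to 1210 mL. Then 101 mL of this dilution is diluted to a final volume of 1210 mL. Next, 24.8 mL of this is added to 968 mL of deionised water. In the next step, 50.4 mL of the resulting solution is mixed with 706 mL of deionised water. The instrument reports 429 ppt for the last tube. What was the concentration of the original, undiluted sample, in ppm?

772 ppm

Overall dilution factor = 25 × 10 × 11.98 × 40.03 × 15.01 = 1.80 × 10⁶.
Original = 429 ppt × 1.80 × 10⁶ = 7.72 × 10⁸ ppt = 772 ppm.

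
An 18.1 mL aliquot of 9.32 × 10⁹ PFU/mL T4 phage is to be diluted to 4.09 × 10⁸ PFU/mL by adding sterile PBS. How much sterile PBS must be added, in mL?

394 mL

V₂ = C₁V₁/C₂ = 9.32 × 10⁹ × 18.1 / 4.09 × 10⁸ = 412 mL.
Diluent to add = V₂ − V₁ = 412 − 18.1 = 394 mL.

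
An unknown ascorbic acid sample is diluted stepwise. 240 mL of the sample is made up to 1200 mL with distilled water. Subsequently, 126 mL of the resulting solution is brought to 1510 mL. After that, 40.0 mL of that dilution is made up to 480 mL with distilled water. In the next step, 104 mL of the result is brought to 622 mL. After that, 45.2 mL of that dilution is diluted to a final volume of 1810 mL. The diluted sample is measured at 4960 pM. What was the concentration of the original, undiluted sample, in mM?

Overall dilution factor = 5 × 11.98 × 12 × 5.981 × 40.04 = 1.72 × 10⁵.
Original = 4960 pM × 1.72 × 10⁵ = 8.54 × 10⁸ pM = 0.854 mM.

0.854 mM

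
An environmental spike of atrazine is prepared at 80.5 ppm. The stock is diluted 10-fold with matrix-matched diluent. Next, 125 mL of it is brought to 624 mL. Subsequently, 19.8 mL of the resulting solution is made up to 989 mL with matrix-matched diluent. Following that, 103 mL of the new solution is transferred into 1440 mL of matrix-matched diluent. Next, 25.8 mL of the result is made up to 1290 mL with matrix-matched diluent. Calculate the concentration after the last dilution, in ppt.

Overall dilution factor = 10 × 4.992 × 49.95 × 14.98 × 50 = 1.87 × 10⁶.
80.5 ppm / 1.87 × 10⁶ = 4.31 × 10⁻⁵ ppm = 43.1 ppt.

43.1 ppt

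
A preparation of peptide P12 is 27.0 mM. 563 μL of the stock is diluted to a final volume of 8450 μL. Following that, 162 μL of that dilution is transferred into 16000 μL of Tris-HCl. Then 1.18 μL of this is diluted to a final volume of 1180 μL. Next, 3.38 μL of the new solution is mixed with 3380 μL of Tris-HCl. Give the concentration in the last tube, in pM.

18.0 pM

Overall dilution factor = 15.01 × 99.77 × 1000 × 1001 = 1.50 × 10⁹.
27.0 mM / 1.50 × 10⁹ = 1.80 × 10⁻⁸ mM = 18.0 pM.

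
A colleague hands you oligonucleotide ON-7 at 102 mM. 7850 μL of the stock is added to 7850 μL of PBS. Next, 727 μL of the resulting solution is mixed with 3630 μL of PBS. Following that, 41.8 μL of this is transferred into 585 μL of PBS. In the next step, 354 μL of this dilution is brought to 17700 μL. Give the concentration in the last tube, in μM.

11.3 μM

Overall dilution factor = 2 × 5.993 × 15.00 × 50 = 8987.
102 mM / 8987 = 0.0113 mM = 11.3 μM.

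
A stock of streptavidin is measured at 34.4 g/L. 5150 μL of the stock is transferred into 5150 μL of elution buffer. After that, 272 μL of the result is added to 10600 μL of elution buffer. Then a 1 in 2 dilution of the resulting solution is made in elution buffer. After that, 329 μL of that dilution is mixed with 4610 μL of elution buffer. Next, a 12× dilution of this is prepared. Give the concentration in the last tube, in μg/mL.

Overall dilution factor = 2 × 39.97 × 2 × 15.01 × 12 = 2.88 × 10⁴.
34.4 g/L / 2.88 × 10⁴ = 1.19 × 10⁻³ g/L = 1.19 μg/mL.

1.19 μg/mL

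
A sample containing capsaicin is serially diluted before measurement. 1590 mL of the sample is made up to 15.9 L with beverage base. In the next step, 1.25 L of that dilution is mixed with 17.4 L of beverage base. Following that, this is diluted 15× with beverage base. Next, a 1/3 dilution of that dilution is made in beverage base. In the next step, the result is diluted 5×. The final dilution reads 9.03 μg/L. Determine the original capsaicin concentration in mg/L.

Overall dilution factor = 10 × 14.92 × 15 × 3 × 5 = 3.36 × 10⁴.
Original = 9.03 μg/L × 3.36 × 10⁴ = 3.03 × 10⁵ μg/L = 303 mg/L.

303 mg/L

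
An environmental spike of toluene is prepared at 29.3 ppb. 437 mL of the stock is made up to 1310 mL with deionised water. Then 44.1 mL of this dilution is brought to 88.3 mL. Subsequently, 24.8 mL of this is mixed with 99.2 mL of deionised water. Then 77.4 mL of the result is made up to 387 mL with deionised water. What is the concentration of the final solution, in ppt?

195 ppt

Overall dilution factor = 2.998 × 2.002 × 5 × 5 = 150.
29.3 ppb / 150 = 0.195 ppb = 195 ppt.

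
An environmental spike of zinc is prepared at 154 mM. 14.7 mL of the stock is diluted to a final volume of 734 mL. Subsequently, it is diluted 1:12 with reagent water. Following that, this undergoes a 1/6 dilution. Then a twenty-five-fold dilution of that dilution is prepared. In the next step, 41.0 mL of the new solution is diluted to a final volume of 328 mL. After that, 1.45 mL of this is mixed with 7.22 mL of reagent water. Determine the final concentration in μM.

0.0358 μM

Overall dilution factor = 49.93 × 12 × 6 × 25 × 8 × 5.979 = 4.30 × 10⁶.
154 mM / 4.30 × 10⁶ = 3.58 × 10⁻⁵ mM = 0.0358 μM.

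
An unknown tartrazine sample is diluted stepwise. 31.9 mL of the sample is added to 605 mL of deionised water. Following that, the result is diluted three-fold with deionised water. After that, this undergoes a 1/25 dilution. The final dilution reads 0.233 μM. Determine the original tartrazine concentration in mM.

Overall dilution factor = 19.97 × 3 × 25 = 1497.
Original = 0.233 μM × 1497 = 349 μM = 0.349 mM.

0.349 mM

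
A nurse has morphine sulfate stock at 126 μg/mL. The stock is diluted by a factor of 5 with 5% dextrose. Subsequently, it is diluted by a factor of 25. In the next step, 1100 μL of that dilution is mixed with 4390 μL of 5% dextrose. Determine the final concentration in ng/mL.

202 ng/mL

Overall dilution factor = 5 × 25 × 4.991 = 624.
126 μg/mL / 624 = 0.202 μg/mL = 202 ng/mL.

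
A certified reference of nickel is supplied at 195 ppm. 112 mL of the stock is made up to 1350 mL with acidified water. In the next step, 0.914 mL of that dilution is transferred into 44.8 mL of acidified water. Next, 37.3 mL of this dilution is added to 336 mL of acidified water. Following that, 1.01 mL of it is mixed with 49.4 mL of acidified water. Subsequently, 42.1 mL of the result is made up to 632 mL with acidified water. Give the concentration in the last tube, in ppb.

0.0431 ppb

Overall dilution factor = 12.05 × 50.02 × 10.01 × 49.91 × 15.01 = 4.52 × 10⁶.
195 ppm / 4.52 × 10⁶ = 4.31 × 10⁻⁵ ppm = 0.0431 ppb.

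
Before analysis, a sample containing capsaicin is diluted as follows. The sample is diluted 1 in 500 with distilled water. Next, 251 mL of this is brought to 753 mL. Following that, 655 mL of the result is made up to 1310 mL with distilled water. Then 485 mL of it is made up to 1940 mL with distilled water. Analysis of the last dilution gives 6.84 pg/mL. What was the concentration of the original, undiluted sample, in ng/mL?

82.1 ng/mL

Overall dilution factor = 500 × 3 × 2 × 4 = 1.20 × 10⁴.
Original = 6.84 pg/mL × 1.20 × 10⁴ = 8.21 × 10⁴ pg/mL = 82.1 ng/mL.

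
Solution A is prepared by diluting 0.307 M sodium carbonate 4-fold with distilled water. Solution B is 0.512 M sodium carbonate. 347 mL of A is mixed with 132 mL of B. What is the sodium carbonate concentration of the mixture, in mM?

197 mM

C_A = 0.307 M / 4 = 0.0767 M.
C_mix = (C_A·V_A + C_B·V_B)/(V_A + V_B) = (0.0767×347 + 0.512×132) / 479.0 = 0.197 M = 197 mM.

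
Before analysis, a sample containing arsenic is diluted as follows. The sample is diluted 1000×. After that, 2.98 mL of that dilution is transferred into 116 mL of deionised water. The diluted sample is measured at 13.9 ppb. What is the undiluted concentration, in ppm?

Overall dilution factor = 1000 × 39.93 = 3.99 × 10⁴.
Original = 13.9 ppb × 3.99 × 10⁴ = 5.55 × 10⁵ ppb = 555 ppm.

555 ppm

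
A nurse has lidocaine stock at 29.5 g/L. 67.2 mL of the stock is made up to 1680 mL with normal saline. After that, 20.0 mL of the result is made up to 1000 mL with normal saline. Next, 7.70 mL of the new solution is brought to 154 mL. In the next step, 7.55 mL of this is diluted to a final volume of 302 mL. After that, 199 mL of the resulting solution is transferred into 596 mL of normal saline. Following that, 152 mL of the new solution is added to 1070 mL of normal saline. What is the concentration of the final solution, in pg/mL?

Overall dilution factor = 25 × 50 × 20 × 40 × 3.995 × 8.039 = 3.21 × 10⁷.
29.5 g/L / 3.21 × 10⁷ = 9.19 × 10⁻⁷ g/L = 919 pg/mL.

919 pg/mL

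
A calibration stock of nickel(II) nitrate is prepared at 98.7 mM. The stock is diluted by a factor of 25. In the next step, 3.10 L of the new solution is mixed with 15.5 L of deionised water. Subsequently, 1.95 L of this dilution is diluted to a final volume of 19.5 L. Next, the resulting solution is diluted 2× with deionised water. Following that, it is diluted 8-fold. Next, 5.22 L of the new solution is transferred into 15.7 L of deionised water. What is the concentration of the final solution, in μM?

1.03 μM

Overall dilution factor = 25 × 6 × 10 × 2 × 8 × 4.008 = 9.62 × 10⁴.
98.7 mM / 9.62 × 10⁴ = 1.03 × 10⁻³ mM = 1.03 μM.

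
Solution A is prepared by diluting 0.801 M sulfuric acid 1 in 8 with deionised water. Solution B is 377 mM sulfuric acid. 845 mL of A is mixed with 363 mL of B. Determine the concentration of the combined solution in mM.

183 mM

C_A = 0.801 M / 8 = 0.100 M.
C_B = 377 mM = 0.377 M.
C_mix = (C_A·V_A + C_B·V_B)/(V_A + V_B) = (0.100×845 + 0.377×363) / 1208 = 0.183 M = 183 mM.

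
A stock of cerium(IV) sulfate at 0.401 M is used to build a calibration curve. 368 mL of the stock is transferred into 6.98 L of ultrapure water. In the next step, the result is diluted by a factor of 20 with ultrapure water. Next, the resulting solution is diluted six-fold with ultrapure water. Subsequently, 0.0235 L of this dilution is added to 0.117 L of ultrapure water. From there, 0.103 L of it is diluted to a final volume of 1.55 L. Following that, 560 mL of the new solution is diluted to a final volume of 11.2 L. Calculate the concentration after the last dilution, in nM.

93.0 nM

Overall dilution factor = 19.97 × 20 × 6 × 5.979 × 15.05 × 20 = 4.31 × 10⁶.
0.401 M / 4.31 × 10⁶ = 9.30 × 10⁻⁸ M = 93.0 nM.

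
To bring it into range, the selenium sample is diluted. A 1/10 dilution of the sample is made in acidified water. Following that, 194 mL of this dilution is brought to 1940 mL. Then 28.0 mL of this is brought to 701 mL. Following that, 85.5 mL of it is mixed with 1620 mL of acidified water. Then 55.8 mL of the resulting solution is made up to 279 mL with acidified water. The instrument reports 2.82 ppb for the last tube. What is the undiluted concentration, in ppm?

Overall dilution factor = 10 × 10 × 25.04 × 19.95 × 5 = 2.50 × 10⁵.
Original = 2.82 ppb × 2.50 × 10⁵ = 7.04 × 10⁵ ppb = 704 ppm.

704 ppm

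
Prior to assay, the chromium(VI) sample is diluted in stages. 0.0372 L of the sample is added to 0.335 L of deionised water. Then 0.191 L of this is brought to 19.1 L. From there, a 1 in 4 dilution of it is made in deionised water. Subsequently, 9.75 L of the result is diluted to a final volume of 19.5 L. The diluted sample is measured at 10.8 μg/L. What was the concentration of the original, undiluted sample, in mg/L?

86.4 mg/L

Overall dilution factor = 10.01 × 100 × 4 × 2 = 8004.
Original = 10.8 μg/L × 8004 = 8.64 × 10⁴ μg/L = 86.4 mg/L.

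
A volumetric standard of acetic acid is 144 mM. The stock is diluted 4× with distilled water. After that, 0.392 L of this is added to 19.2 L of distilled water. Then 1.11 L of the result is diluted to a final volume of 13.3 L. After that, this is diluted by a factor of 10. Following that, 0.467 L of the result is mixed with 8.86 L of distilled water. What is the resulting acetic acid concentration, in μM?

0.301 μM

Overall dilution factor = 4 × 49.98 × 11.98 × 10 × 19.97 = 4.78 × 10⁵.
144 mM / 4.78 × 10⁵ = 3.01 × 10⁻⁴ mM = 0.301 μM.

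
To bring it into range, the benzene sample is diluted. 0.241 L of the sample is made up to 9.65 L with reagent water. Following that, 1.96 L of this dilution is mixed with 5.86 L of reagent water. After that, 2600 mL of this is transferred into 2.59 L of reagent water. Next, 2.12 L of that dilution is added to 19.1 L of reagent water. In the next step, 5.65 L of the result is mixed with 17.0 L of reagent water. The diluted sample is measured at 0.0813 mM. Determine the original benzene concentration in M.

Overall dilution factor = 40.04 × 3.990 × 1.996 × 10.01 × 4.009 = 1.28 × 10⁴.
Original = 0.0813 mM × 1.28 × 10⁴ = 1040 mM = 1.04 M.

1.04 M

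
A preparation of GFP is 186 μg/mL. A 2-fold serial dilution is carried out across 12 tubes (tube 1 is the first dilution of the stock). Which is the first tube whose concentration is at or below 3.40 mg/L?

Tube n has concentration 186 μg/mL / 2ⁿ.
Need 2ⁿ ≥ 186 μg/mL / 3.40 mg/L = 54.7, so n ≥ 5.77.
First such tube: n = 6.

tube 6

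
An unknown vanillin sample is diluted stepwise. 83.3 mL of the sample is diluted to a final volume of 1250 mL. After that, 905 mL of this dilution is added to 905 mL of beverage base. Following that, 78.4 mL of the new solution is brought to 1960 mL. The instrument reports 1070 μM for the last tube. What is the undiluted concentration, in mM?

803 mM

Overall dilution factor = 15.01 × 2 × 25 = 750.
Original = 1070 μM × 750 = 8.03 × 10⁵ μM = 803 mM.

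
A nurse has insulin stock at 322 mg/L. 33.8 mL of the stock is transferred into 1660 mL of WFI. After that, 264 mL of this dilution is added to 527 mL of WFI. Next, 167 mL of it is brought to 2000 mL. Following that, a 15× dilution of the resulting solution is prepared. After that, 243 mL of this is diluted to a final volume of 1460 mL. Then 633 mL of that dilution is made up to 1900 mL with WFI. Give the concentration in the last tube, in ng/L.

Overall dilution factor = 50.11 × 2.996 × 11.98 × 15 × 6.008 × 3.002 = 4.86 × 10⁵.
322 mg/L / 4.86 × 10⁵ = 6.62 × 10⁻⁴ mg/L = 662 ng/L.

662 ng/L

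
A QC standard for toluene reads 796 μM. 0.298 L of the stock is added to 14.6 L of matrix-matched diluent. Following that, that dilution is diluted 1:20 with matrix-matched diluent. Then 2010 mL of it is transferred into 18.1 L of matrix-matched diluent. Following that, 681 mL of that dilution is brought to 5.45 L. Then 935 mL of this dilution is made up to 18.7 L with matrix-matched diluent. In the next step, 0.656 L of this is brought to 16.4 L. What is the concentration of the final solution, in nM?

0.0199 nM

Overall dilution factor = 49.99 × 20 × 10.00 × 8.003 × 20 × 25 = 4.00 × 10⁷.
796 μM / 4.00 × 10⁷ = 1.99 × 10⁻⁵ μM = 0.0199 nM.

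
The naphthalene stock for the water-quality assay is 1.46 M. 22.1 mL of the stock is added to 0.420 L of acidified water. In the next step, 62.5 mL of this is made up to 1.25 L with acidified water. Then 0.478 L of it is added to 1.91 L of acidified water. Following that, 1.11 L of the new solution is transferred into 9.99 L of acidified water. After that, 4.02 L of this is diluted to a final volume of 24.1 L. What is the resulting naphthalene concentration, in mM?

0.0122 mM

Overall dilution factor = 20.00 × 20 × 4.996 × 10 × 5.995 = 1.20 × 10⁵.
1.46 M / 1.20 × 10⁵ = 1.22 × 10⁻⁵ M = 0.0122 mM.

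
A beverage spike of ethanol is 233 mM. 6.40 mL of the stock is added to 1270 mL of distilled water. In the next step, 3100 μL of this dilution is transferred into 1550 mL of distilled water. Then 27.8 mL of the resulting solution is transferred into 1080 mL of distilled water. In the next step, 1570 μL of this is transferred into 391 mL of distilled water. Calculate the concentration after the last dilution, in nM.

0.234 nM

Overall dilution factor = 199.4 × 501 × 39.85 × 250.0 = 9.96 × 10⁸.
233 mM / 9.96 × 10⁸ = 2.34 × 10⁻⁷ mM = 0.234 nM.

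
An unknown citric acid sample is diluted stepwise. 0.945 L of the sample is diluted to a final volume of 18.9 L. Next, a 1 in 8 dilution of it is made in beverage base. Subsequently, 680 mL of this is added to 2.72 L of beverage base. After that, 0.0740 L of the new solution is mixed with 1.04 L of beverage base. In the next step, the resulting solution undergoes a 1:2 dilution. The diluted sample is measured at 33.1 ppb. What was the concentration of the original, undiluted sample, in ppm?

Overall dilution factor = 20 × 8 × 5 × 15.05 × 2 = 2.41 × 10⁴.
Original = 33.1 ppb × 2.41 × 10⁴ = 7.97 × 10⁵ ppb = 797 ppm.

797 ppm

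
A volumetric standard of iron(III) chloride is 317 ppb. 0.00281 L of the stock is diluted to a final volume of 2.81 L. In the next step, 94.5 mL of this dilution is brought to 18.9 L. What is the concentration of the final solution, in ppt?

Overall dilution factor = 1000 × 200 = 2.00 × 10⁵.
317 ppb / 2.00 × 10⁵ = 1.59 × 10⁻³ ppb = 1.59 ppt.

1.59 ppt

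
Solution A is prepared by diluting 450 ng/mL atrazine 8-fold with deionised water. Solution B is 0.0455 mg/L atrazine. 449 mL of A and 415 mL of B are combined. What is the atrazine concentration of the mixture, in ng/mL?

51.1 ng/mL

C_A = 450 ng/mL / 8 = 56.2 ng/mL.
C_B = 0.0455 mg/L = 45.5 ng/mL.
C_mix = (C_A·V_A + C_B·V_B)/(V_A + V_B) = (56.2×449 + 45.5×415) / 864.0 = 51.1 ng/mL.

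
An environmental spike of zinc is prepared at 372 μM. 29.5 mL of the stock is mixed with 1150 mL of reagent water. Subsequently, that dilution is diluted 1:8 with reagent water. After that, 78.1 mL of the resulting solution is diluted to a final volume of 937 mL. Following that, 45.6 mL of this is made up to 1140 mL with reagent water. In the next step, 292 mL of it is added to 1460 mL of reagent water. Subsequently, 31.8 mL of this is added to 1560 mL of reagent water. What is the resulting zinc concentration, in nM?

Overall dilution factor = 39.98 × 8 × 12.00 × 25 × 6 × 50.06 = 2.88 × 10⁷.
372 μM / 2.88 × 10⁷ = 1.29 × 10⁻⁵ μM = 0.0129 nM.

0.0129 nM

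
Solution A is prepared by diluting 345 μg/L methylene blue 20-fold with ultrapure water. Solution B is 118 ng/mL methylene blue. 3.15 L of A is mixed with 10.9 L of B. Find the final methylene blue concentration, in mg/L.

C_A = 345 μg/L / 20 = 17.2 μg/L.
C_B = 118 ng/mL = 118 μg/L.
C_mix = (C_A·V_A + C_B·V_B)/(V_A + V_B) = (17.2×3.15 + 118×10.9) / 14.05 = 95.4 μg/L = 0.0954 mg/L.

0.0954 mg/L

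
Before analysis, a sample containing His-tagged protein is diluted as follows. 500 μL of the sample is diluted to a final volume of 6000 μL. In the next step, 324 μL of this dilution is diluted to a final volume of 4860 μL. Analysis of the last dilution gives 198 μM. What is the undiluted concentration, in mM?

Overall dilution factor = 12 × 15 = 180.
Original = 198 μM × 180 = 3.56 × 10⁴ μM = 35.6 mM.

35.6 mM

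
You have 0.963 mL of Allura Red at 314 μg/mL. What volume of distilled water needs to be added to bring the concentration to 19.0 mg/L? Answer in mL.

15.0 mL

19.0 mg/L = 19.0 μg/mL.
V₂ = C₁V₁/C₂ = 314 × 0.963 / 19.0 = 15.9 mL.
Diluent to add = V₂ − V₁ = 15.9 − 0.963 = 15.0 mL.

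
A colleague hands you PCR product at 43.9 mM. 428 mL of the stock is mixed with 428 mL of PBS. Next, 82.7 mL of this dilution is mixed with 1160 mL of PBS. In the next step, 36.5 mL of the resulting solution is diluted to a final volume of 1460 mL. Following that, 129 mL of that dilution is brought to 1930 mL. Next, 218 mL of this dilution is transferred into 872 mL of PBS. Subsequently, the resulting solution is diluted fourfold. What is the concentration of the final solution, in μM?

0.122 μM

Overall dilution factor = 2 × 15.03 × 40 × 14.96 × 5 × 4 = 3.60 × 10⁵.
43.9 mM / 3.60 × 10⁵ = 1.22 × 10⁻⁴ mM = 0.122 μM.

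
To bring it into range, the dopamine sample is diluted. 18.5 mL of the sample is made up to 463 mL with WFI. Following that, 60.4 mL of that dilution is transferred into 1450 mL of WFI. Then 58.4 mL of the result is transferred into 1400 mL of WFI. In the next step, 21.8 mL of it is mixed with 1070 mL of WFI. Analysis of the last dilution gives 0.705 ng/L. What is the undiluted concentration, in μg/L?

552 μg/L

Overall dilution factor = 25.03 × 25.01 × 24.97 × 50.08 = 7.83 × 10⁵.
Original = 0.705 ng/L × 7.83 × 10⁵ = 5.52 × 10⁵ ng/L = 552 μg/L.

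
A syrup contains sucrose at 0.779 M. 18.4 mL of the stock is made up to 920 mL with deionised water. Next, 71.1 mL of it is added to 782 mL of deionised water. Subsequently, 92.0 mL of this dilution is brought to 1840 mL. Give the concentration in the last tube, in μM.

Overall dilution factor = 50 × 12.00 × 20 = 1.20 × 10⁴.
0.779 M / 1.20 × 10⁴ = 6.49 × 10⁻⁵ M = 64.9 μM.

64.9 μM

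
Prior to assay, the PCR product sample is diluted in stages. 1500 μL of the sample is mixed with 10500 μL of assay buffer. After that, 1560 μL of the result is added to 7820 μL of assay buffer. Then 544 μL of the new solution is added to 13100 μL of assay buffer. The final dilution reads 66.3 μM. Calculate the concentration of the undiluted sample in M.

Overall dilution factor = 8 × 6.013 × 25.08 = 1206.
Original = 66.3 μM × 1206 = 8.00 × 10⁴ μM = 0.0800 M.

0.0800 M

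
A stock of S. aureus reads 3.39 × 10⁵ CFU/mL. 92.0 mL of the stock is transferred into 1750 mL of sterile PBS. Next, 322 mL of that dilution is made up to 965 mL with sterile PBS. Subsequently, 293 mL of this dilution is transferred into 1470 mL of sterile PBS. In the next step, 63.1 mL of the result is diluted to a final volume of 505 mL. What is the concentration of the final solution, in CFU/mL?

Overall dilution factor = 20.02 × 2.997 × 6.017 × 8.003 = 2889.
3.39 × 10⁵ CFU/mL / 2889 = 117 CFU/mL.

117 CFU/mL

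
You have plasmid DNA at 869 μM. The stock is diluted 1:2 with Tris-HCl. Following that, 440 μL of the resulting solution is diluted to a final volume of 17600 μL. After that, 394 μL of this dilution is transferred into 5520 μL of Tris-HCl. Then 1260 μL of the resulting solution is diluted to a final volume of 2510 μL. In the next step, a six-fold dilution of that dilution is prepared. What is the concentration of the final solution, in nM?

60.5 nM

Overall dilution factor = 2 × 40 × 15.01 × 1.992 × 6 = 1.44 × 10⁴.
869 μM / 1.44 × 10⁴ = 0.0605 μM = 60.5 nM.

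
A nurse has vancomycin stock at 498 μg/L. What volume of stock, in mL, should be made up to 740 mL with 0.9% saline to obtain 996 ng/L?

996 ng/L = 0.996 μg/L.
V₁ = C₂V₂/C₁ = 0.996 × 740 / 498 = 1.48 mL.

1.48 mL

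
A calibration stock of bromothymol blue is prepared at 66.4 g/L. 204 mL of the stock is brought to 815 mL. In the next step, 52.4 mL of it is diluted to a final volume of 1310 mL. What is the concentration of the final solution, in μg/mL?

Overall dilution factor = 3.995 × 25 = 99.9.
66.4 g/L / 99.9 = 0.665 g/L = 665 μg/mL.

665 μg/mL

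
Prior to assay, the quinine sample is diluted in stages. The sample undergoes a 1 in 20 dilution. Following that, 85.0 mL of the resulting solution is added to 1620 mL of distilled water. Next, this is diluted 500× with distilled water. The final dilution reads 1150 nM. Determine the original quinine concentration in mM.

Overall dilution factor = 20 × 20.06 × 500 = 2.01 × 10⁵.
Original = 1150 nM × 2.01 × 10⁵ = 2.31 × 10⁸ nM = 231 mM.

231 mM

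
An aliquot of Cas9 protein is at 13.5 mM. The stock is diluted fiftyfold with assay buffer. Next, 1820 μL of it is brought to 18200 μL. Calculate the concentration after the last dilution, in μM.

27.0 μM

Overall dilution factor = 50 × 10 = 500.
13.5 mM / 500 = 0.0270 mM = 27.0 μM.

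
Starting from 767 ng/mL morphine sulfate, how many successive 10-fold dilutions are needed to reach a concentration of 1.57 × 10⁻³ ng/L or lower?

9

Need 10ⁿ ≥ 4.89 × 10⁸, so n ≥ log(4.89 × 10⁸)/log(10) = 8.69.
Minimum whole steps: n = 9.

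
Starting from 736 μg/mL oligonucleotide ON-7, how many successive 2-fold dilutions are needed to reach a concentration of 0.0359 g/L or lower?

5

Need 2ⁿ ≥ 20.5, so n ≥ log(20.5)/log(2) = 4.36.
Minimum whole steps: n = 5.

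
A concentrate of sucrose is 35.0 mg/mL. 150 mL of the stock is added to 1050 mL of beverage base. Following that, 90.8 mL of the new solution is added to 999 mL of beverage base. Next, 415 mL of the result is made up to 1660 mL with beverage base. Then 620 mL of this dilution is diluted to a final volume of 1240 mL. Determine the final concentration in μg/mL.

45.6 μg/mL

Overall dilution factor = 8 × 12.00 × 4 × 2 = 768.
35.0 mg/mL / 768 = 0.0456 mg/mL = 45.6 μg/mL.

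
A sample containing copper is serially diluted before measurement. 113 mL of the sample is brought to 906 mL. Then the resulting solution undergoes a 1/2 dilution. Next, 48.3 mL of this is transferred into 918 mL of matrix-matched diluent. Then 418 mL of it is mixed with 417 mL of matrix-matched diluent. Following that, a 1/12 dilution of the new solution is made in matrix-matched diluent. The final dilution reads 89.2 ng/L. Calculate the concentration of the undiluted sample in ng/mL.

Overall dilution factor = 8.018 × 2 × 20.01 × 1.998 × 12 = 7690.
Original = 89.2 ng/L × 7690 = 6.86 × 10⁵ ng/L = 686 ng/mL.

686 ng/mL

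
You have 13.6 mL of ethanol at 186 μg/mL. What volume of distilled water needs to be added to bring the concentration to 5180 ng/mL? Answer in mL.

475 mL

5180 ng/mL = 5.18 μg/mL.
V₂ = C₁V₁/C₂ = 186 × 13.6 / 5.18 = 488 mL.
Diluent to add = V₂ − V₁ = 488 − 13.6 = 475 mL.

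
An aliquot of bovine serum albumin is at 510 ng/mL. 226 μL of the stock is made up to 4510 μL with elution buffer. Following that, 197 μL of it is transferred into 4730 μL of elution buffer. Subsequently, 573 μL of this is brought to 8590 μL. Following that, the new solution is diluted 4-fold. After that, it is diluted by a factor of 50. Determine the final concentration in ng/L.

0.341 ng/L

Overall dilution factor = 19.96 × 25.01 × 14.99 × 4 × 50 = 1.50 × 10⁶.
510 ng/mL / 1.50 × 10⁶ = 3.41 × 10⁻⁴ ng/mL = 0.341 ng/L.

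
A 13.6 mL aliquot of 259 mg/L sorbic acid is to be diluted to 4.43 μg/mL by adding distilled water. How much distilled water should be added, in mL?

4.43 μg/mL = 4.43 mg/L.
V₂ = C₁V₁/C₂ = 259 × 13.6 / 4.43 = 795 mL.
Diluent to add = V₂ − V₁ = 795 − 13.6 = 782 mL.

782 mL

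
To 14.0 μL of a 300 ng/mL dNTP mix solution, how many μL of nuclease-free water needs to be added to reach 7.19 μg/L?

570 μL

7.19 μg/L = 7.19 ng/mL.
V₂ = C₁V₁/C₂ = 300 × 14.0 / 7.19 = 584 μL.
Diluent to add = V₂ − V₁ = 584 − 14.0 = 570 μL.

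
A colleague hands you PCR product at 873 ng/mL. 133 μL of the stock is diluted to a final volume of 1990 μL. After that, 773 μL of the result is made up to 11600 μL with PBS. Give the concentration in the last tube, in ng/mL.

3.89 ng/mL

Overall dilution factor = 14.96 × 15.01 = 225.
873 ng/mL / 225 = 3.89 ng/mL.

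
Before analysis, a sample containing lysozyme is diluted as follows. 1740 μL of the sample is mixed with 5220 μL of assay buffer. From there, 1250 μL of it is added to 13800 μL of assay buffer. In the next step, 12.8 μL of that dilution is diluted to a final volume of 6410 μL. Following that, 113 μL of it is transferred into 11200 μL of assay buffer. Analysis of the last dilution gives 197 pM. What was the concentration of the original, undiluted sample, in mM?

0.476 mM

Overall dilution factor = 4 × 12.04 × 500.8 × 100.1 = 2.41 × 10⁶.
Original = 197 pM × 2.41 × 10⁶ = 4.76 × 10⁸ pM = 0.476 mM.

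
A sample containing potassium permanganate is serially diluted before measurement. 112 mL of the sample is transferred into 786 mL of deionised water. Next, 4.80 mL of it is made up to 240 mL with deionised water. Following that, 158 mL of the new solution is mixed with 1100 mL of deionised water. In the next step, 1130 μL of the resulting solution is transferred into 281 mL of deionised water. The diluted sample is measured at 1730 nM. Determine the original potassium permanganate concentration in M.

Overall dilution factor = 8.018 × 50 × 7.962 × 249.7 = 7.97 × 10⁵.
Original = 1730 nM × 7.97 × 10⁵ = 1.38 × 10⁹ nM = 1.38 M.

1.38 M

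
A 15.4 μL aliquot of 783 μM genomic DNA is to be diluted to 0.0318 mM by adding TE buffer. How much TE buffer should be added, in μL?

364 μL

0.0318 mM = 31.8 μM.
V₂ = C₁V₁/C₂ = 783 × 15.4 / 31.8 = 379 μL.
Diluent to add = V₂ − V₁ = 379 − 15.4 = 364 μL.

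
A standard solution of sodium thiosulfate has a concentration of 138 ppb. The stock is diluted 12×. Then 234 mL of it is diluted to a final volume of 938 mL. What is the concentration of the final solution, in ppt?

2870 ppt

Overall dilution factor = 12 × 4.009 = 48.1.
138 ppb / 48.1 = 2.87 ppb = 2870 ppt.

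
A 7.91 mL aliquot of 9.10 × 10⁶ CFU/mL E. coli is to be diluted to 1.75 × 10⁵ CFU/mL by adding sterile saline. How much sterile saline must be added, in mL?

403 mL

V₂ = C₁V₁/C₂ = 9.10 × 10⁶ × 7.91 / 1.75 × 10⁵ = 411 mL.
Diluent to add = V₂ − V₁ = 411 − 7.91 = 403 mL.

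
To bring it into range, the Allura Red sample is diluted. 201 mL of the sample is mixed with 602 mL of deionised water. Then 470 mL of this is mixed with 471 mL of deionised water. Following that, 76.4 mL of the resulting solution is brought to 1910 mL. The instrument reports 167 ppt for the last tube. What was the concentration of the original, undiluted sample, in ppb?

33.4 ppb

Overall dilution factor = 3.995 × 2.002 × 25 = 200.
Original = 167 ppt × 200 = 3.34 × 10⁴ ppt = 33.4 ppb.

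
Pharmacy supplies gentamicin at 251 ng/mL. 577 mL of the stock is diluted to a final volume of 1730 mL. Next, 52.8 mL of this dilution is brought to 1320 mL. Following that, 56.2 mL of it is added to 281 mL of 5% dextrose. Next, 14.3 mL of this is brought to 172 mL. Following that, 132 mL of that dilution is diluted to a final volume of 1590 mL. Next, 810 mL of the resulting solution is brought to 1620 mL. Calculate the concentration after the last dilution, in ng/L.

1.93 ng/L

Overall dilution factor = 2.998 × 25 × 6 × 12.03 × 12.05 × 2 = 1.30 × 10⁵.
251 ng/mL / 1.30 × 10⁵ = 1.93 × 10⁻³ ng/mL = 1.93 ng/L.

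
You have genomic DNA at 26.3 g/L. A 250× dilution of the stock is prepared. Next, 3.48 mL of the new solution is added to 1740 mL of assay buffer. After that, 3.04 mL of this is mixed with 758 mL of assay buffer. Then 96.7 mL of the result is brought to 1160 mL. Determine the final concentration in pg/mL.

69.9 pg/mL

Overall dilution factor = 250 × 501 × 250.3 × 12.00 = 3.76 × 10⁸.
26.3 g/L / 3.76 × 10⁸ = 6.99 × 10⁻⁸ g/L = 69.9 pg/mL.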